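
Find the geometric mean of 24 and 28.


GM = √(24×28) = √672 = 25.923

GM = 25.923


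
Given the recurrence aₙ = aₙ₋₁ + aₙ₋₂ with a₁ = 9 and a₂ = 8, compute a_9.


Computing iteratively: 9, 8, 17, 25, 42, 67, 109, 176, 285
a_9 = 285

a_9 = 285


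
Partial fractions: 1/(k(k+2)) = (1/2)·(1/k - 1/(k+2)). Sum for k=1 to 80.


1/(k(k+2)) = (1/2)·(1/k - 1/(k+2)) (partial fractions)
Telescoping: Σ = (1/2)·(1 + 1/2 - 1/81 - 1/82) = 2450/3321

Sum = 2450/3321


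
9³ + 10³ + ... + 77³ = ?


Σₖ₌9^77 k³ = [77·78/2]² − [8·9/2]²
= 9018009 − 1296 = 9016713

Σk³ = 9016713


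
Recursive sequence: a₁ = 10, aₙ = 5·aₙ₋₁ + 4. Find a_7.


Computing step by step:
a_1 = 10
a_2 = 54
a_3 = 274
a_4 = 1374
a_5 = 6874
a_6 = 34374
a_7 = 171874


a_7 = 171874


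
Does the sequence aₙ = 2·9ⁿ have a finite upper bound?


aₙ = 2·9ⁿ → as n→∞, aₙ→∞ (since base 9 > 1)
No finite upper bound exists
The sequence is UNBOUNDED

Unbounded (aₙ → ∞ as n → ∞)


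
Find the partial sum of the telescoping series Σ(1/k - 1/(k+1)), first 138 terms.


Telescoping: adjacent terms cancel.
= 1/1 - 1/139
= 1 - 1/139 = 138/139

Sum = 138/139


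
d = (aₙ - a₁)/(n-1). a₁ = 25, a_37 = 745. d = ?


d = (aₙ - a₁)/(n-1)
= (745 - 25)/(37-1)
= 720/36 = 20

d = 20


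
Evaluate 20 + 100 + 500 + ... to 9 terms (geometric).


Sₙ = 20×(5^9 - 1)/(5 - 1)
= 20×(1953125 - 1)/4
= 20×1953124/4
= 9765620

S_9 = 9765620


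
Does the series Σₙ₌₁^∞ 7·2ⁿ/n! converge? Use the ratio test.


aₙ = 7·2^n/n!
a_{n+1}/aₙ = 2^(n+1)/(n+1)! × n!/2^n  (constant 7 cancels)
= 2/(n+1)
L = lim(n→∞) 2/(n+1) = 0
L < 1 → series CONVERGES

Converges (ratio test: L = 0 < 1)


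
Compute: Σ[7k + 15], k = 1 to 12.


Σ(7k+15) = 7·Σk + 15·n
= 7·78 + 15·12
= 546 + 180 = 726

Σ = 726


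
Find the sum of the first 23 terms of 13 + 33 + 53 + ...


aₙ = 13 + (23-1)×20 = 453
Sₙ = n(a₁+aₙ)/2 = 23×(13+453)/2
= 23×466/2 = 5359

S_23 = 5359


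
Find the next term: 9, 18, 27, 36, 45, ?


Pattern: arithmetic (d=9)
Terms: 9, 18, 27, 36, 45
Next term = 54

Next term = 54


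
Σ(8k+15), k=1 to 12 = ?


Σ(8k+15) = 8·Σk + 15·n
= 8·78 + 15·12
= 624 + 180 = 804

Σ = 804


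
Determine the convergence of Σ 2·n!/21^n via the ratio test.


aₙ = 2·n!/21^n
a_{n+1}/aₙ = (n+1)!/21^(n+1) × 21^n/n!  (constant 2 cancels)
= (n+1)/21
L = lim(n→∞) (n+1)/21 = ∞
L > 1 → series DIVERGES

Diverges (ratio test: L = ∞ > 1)


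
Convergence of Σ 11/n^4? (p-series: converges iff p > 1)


p-series test: Σ c/n^p converges if p > 1, diverges if p ≤ 1 (constant c > 0 doesn't affect convergence).
p = 4
4 > 1 → CONVERGES

Converges (p = 4 > 1)


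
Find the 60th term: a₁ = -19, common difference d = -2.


aₙ = a₁ + (n-1)d
= -19 + (60-1)×-2
= -19 - 118
= -137

a_60 = -137


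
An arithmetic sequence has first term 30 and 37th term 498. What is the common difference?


d = (aₙ - a₁)/(n-1)
= (498 - 30)/(37-1)
= 468/36 = 13

d = 13


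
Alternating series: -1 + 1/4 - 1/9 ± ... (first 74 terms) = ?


S = -1 + 1/4 - 1/9 + 1/16 - 1/25 + 1/36 - 1/49 + 1/64 ± ...
= -0.8224
(Full series converges to -π²/12 ≈ -0.8225)

S_74 = -0.8224


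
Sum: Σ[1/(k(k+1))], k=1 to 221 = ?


1/(k(k+1)) = 1/k - 1/(k+1) (partial fractions)
Telescoping: Σ = 1 - 1/222 = 221/222

Sum = 221/222


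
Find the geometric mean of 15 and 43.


GM = √(15×43) = √645 = 25.3969

GM = 25.3969


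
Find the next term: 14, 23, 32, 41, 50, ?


Pattern: arithmetic (d=9)
Terms: 14, 23, 32, 41, 50
Next term = 59

Next term = 59


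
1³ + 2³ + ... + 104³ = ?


n(n+1)/2 = 104×105/2 = 5460
Σk³ = 5460² = 29811600

Σk³ = 29811600


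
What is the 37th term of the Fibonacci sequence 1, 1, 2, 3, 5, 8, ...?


Fibonacci sequence: 1, 1, 2, 3, 5, 8, 13, 21, 34, 55, 89, ...
F(37) = 24157817

F(37) = 24157817


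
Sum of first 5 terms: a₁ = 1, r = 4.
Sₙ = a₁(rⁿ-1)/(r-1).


Sₙ = 1×(4^5 - 1)/(4 - 1)
= 1×(1024 - 1)/3
= 1×1023/3
= 341

S_5 = 341


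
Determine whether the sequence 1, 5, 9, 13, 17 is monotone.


Differences: 4, 4, 4, 4
All differences > 0 → strictly INCREASING

Monotonically increasing


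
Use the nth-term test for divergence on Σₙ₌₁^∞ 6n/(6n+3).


lim(n→∞) 6n/(6n+3) = 6/6 = 1  (divide numerator and denominator by n)
lim aₙ = 1 ≠ 0 → series DIVERGES

Diverges (lim aₙ = 1 ≠ 0)


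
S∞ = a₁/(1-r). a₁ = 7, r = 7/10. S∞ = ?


S∞ = a₁/(1-r) = 7/(1 - 7/10)
= 7/(3/10)
= 70/3

S∞ = 70/3


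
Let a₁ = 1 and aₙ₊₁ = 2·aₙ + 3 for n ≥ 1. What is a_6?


Computing step by step:
a_1 = 1
a_2 = 5
a_3 = 13
a_4 = 29
a_5 = 61
a_6 = 125


a_6 = 125


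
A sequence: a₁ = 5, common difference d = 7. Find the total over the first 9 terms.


aₙ = 5 + (9-1)×7 = 61
Sₙ = n(a₁+aₙ)/2 = 9×(5+61)/2
= 9×66/2 = 297

S_9 = 297


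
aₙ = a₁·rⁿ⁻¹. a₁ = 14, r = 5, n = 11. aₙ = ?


aₙ = a₁·r^(n-1)
= 14×5^10
= 14×9765625
= 136718750

a_11 = 136718750


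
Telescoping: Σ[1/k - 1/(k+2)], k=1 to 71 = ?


Telescoping with gap 2: two head and two tail terms survive.
= (1 + 1/2) - (1/72 + 1/73)
= 3/2 - 1/72 - 1/73 = 7739/5256

Sum = 7739/5256


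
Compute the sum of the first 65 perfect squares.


n = 65
n(n+1)(2n+1)/6 = 65×66×131/6
= 561990/6 = 93665

Σk² = 93665


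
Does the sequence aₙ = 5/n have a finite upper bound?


a₁ = 5, a₂ = 5/2, a₃ = 5/3, ...
0 < aₙ ≤ 5 for all n ≥ 1
Lower bound: 0, Upper bound: 5
The sequence IS bounded

Bounded (0 < aₙ ≤ 5)


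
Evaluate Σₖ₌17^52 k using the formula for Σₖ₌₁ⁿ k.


Σₖ₌17^52 k = Σₖ₌₁^52 k − Σₖ₌₁^16 k
= 52·53/2 − 16·17/2
= 1378 − 136 = 1242

Σk = 1242


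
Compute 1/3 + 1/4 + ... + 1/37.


Σₖ₌3^37 1/k = 1/3 + 1/4 + 1/5 + ... + 1/37
= 1312217274475033/485721041551200
≈ 2.7016

Sum = 1312217274475033/485721041551200 ≈ 2.7016


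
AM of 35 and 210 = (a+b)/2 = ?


AM = (35 + 210)/2 = 245/2 = 122.5

AM = 122.5


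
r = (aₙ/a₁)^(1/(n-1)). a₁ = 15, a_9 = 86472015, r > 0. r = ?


r^(n-1) = aₙ/a₁
r^8 = 86472015/15 = 5764801
r = 5764801^(1/8)
= ±7; taking r > 0 gives r = 7

r = 7


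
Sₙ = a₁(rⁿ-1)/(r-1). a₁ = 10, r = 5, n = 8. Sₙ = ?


Sₙ = 10×(5^8 - 1)/(5 - 1)
= 10×(390625 - 1)/4
= 10×390624/4
= 976560

S_8 = 976560


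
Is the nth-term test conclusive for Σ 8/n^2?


lim(n→∞) 8/n^2 = 0
lim aₙ = 0 → nth-term test is INCONCLUSIVE
(Need other tests; this is actually a convergent p-series with p=2 > 1)

Inconclusive (lim aₙ = 0; need another test)


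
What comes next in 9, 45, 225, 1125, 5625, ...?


Pattern: geometric (r=5)
Terms: 9, 45, 225, 1125, 5625
Next term = 28125

Next term = 28125


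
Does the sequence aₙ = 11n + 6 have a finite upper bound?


aₙ = 11n + 6 → as n→∞, aₙ→∞
No finite upper bound exists
The sequence is UNBOUNDED

Unbounded (aₙ → ∞ as n → ∞)


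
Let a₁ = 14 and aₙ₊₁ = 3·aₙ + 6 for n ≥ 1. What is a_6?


Computing step by step:
a_1 = 14
a_2 = 48
a_3 = 150
a_4 = 456
a_5 = 1374
a_6 = 4128


a_6 = 4128


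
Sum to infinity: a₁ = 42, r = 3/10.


S∞ = a₁/(1-r) = 42/(1 - 3/10)
= 42/(7/10)
= 60

S∞ = 60


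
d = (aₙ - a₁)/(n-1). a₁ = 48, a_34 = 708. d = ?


d = (aₙ - a₁)/(n-1)
= (708 - 48)/(34-1)
= 660/33 = 20

d = 20


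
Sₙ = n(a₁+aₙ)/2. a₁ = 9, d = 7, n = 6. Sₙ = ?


aₙ = 9 + (6-1)×7 = 44
Sₙ = n(a₁+aₙ)/2 = 6×(9+44)/2
= 6×53/2 = 159

S_6 = 159


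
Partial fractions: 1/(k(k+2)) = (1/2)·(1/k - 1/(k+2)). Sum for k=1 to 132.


1/(k(k+2)) = (1/2)·(1/k - 1/(k+2)) (partial fractions)
Telescoping: Σ = (1/2)·(1 + 1/2 - 1/133 - 1/134) = 13233/17822

Sum = 13233/17822


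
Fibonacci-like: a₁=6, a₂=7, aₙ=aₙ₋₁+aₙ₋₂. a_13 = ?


Computing iteratively: 6, 7, 13, 20, 33, 53, 86, 139, 225, 364, 589, 953, ...
a_13 = 1542

a_13 = 1542


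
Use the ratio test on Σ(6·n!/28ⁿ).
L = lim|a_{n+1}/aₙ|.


aₙ = 6·n!/28^n
a_{n+1}/aₙ = (n+1)!/28^(n+1) × 28^n/n!  (constant 6 cancels)
= (n+1)/28
L = lim(n→∞) (n+1)/28 = ∞
L > 1 → series DIVERGES

Diverges (ratio test: L = ∞ > 1)


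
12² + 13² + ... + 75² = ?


Σₖ₌12^75 k² = Σₖ₌₁^75 k² − Σₖ₌₁^11 k²
= 75·76·151/6 − 11·12·23/6
= 143450 − 506 = 142944

Σk² = 142944


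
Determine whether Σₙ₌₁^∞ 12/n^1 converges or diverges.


p-series test: Σ c/n^p converges if p > 1, diverges if p ≤ 1 (constant c > 0 doesn't affect convergence).
p = 1
1 ≤ 1 → DIVERGES

Diverges (p = 1 ≤ 1)


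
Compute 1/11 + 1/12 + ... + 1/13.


Σₖ₌11^13 1/k = 1/11 + 1/12 + 1/13
= 431/1716
≈ 0.2512

Sum = 431/1716 ≈ 0.2512


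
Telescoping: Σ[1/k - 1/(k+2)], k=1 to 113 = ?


Telescoping with gap 2: two head and two tail terms survive.
= (1 + 1/2) - (1/114 + 1/115)
= 3/2 - 1/114 - 1/115 = 9718/6555

Sum = 9718/6555


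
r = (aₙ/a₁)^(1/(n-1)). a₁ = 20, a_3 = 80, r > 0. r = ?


r^(n-1) = aₙ/a₁
r^2 = 80/20 = 4
r = 4^(1/2)
= ±2; taking r > 0 gives r = 2

r = 2


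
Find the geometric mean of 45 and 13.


GM = √(45×13) = √585 = 24.1868

GM = 24.1868


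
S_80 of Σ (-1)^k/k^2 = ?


S = -1 + 1/4 - 1/9 + 1/16 - 1/25 + 1/36 - 1/49 + 1/64 ± ...
= -0.8224
(Full series converges to -π²/12 ≈ -0.8225)

S_80 = -0.8224


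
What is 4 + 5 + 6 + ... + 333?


Σₖ₌4^333 k = Σₖ₌₁^333 k − Σₖ₌₁^3 k
= 333·334/2 − 3·4/2
= 55611 − 6 = 55605

Σk = 55605


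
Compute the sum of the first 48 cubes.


n(n+1)/2 = 48×49/2 = 1176
Σk³ = 1176² = 1382976

Σk³ = 1382976


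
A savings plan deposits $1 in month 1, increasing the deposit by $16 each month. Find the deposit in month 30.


aₙ = a₁ + (n-1)d
= 1 + (30-1)×16
= 1 + 464
= 465

a_30 = 465


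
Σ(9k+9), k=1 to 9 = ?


Σ(9k+9) = 9·Σk + 9·n
= 9·45 + 9·9
= 405 + 81 = 486

Σ = 486


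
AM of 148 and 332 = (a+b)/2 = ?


AM = (148 + 332)/2 = 480/2 = 240

AM = 240


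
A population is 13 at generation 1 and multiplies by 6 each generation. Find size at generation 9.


aₙ = a₁·r^(n-1)
= 13×6^8
= 13×1679616
= 21835008

a_9 = 21835008


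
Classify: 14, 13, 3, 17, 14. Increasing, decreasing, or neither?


Differences: -1, -10, 14, -3
Difference at position 3 is +14 (> 0) but position 1 is -1 (< 0) — sequence both rises and falls
→ NOT monotonic

Not monotonic


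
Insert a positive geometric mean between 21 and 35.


GM = √(21×35) = √735 = 27.1109

GM = 27.1109


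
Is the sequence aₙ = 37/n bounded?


a₁ = 37, a₂ = 37/2, a₃ = 37/3, ...
0 < aₙ ≤ 37 for all n ≥ 1
Lower bound: 0, Upper bound: 37
The sequence IS bounded

Bounded (0 < aₙ ≤ 37)


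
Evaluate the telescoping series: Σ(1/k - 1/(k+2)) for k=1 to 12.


Telescoping with gap 2: two head and two tail terms survive.
= (1 + 1/2) - (1/13 + 1/14)
= 3/2 - 1/13 - 1/14 = 123/91

Sum = 123/91


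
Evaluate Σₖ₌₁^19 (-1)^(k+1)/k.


S = 1 - 1/2 + 1/3 - 1/4 + 1/5 - 1/6 + 1/7 - 1/8 ± ...
= 0.7188
(Full series converges to +ln(2) ≈ +0.6931)

S_19 = 0.7188


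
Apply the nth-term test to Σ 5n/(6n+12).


lim(n→∞) 5n/(6n+12) = 5/6 = 5/6  (divide numerator and denominator by n)
lim aₙ = 5/6 ≠ 0 → series DIVERGES

Diverges (lim aₙ = 5/6 ≠ 0)


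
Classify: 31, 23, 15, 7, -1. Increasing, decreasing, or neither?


Differences: -8, -8, -8, -8
All differences < 0 → strictly DECREASING

Monotonically decreasing


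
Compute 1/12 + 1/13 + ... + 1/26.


Σₖ₌12^26 1/k = 1/12 + 1/13 + 1/14 + ... + 1/26
= 22341654331/26771144400
≈ 0.8345

Sum = 22341654331/26771144400 ≈ 0.8345


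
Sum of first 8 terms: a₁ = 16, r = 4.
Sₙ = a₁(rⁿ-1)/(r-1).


Sₙ = 16×(4^8 - 1)/(4 - 1)
= 16×(65536 - 1)/3
= 16×65535/3
= 349520

S_8 = 349520


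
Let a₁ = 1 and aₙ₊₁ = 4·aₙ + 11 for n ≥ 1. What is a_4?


Computing step by step:
a_1 = 1
a_2 = 15
a_3 = 71
a_4 = 295


a_4 = 295


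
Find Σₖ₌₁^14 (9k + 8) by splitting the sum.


Σ(9k+8) = 9·Σk + 8·n
= 9·105 + 8·14
= 945 + 112 = 1057

Σ = 1057


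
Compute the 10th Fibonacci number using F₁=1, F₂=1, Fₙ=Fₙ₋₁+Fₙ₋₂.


Fibonacci sequence: 1, 1, 2, 3, 5, 8, 13, 21, 34, 55
F(10) = 55

F(10) = 55


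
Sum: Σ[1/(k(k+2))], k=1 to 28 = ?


1/(k(k+2)) = (1/2)·(1/k - 1/(k+2)) (partial fractions)
Telescoping: Σ = (1/2)·(1 + 1/2 - 1/29 - 1/30) = 623/870

Sum = 623/870


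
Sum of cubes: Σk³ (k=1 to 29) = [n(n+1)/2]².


n(n+1)/2 = 29×30/2 = 435
Σk³ = 435² = 189225

Σk³ = 189225


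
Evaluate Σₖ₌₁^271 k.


n(n+1)/2 = 271×272/2 = 73712/2 = 36856

Σk = 36856


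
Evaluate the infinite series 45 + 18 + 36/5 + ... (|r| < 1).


S∞ = a₁/(1-r) = 45/(1 - 2/5)
= 45/(3/5)
= 75

S∞ = 75


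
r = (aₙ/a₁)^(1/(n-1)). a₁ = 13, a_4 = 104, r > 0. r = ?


r^(n-1) = aₙ/a₁
r^3 = 104/13 = 8
r = 8^(1/3)
= 2

r = 2


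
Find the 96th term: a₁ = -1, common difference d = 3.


aₙ = a₁ + (n-1)d
= -1 + (96-1)×3
= -1 + 285
= 284

a_96 = 284


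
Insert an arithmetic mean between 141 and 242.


AM = (141 + 242)/2 = 383/2 = 191.5

AM = 191.5


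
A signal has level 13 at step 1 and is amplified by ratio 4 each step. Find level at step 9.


aₙ = a₁·r^(n-1)
= 13×4^8
= 13×65536
= 851968

a_9 = 851968


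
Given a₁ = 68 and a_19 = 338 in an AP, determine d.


d = (aₙ - a₁)/(n-1)
= (338 - 68)/(19-1)
= 270/18 = 15

d = 15


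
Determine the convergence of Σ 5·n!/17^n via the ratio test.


aₙ = 5·n!/17^n
a_{n+1}/aₙ = (n+1)!/17^(n+1) × 17^n/n!  (constant 5 cancels)
= (n+1)/17
L = lim(n→∞) (n+1)/17 = ∞
L > 1 → series DIVERGES

Diverges (ratio test: L = ∞ > 1)


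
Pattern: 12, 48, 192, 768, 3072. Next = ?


Pattern: geometric (r=4)
Terms: 12, 48, 192, 768, 3072
Next term = 12288

Next term = 12288


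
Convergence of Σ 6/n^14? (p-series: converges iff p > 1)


p-series test: Σ c/n^p converges if p > 1, diverges if p ≤ 1 (constant c > 0 doesn't affect convergence).
p = 14
14 > 1 → CONVERGES

Converges (p = 14 > 1)


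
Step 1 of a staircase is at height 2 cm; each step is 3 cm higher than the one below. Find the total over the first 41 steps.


aₙ = 2 + (41-1)×3 = 122
Sₙ = n(a₁+aₙ)/2 = 41×(2+122)/2
= 41×124/2 = 2542

S_41 = 2542


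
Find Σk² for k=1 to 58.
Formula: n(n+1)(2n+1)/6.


n = 58
n(n+1)(2n+1)/6 = 58×59×117/6
= 400374/6 = 66729

Σk² = 66729


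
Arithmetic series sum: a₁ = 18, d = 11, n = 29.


aₙ = 18 + (29-1)×11 = 326
Sₙ = n(a₁+aₙ)/2 = 29×(18+326)/2
= 29×344/2 = 4988

S_29 = 4988


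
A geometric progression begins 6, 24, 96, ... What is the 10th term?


aₙ = a₁·r^(n-1)
= 6×4^9
= 6×262144
= 1572864

a_10 = 1572864


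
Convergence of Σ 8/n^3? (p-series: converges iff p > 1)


p-series test: Σ c/n^p converges if p > 1, diverges if p ≤ 1 (constant c > 0 doesn't affect convergence).
p = 3
3 > 1 → CONVERGES

Converges (p = 3 > 1)


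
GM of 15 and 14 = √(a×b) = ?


GM = √(15×14) = √210 = 14.4914

GM = 14.4914


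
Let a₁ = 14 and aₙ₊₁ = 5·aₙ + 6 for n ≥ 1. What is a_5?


Computing step by step:
a_1 = 14
a_2 = 76
a_3 = 386
a_4 = 1936
a_5 = 9686


a_5 = 9686


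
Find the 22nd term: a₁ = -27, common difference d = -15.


aₙ = a₁ + (n-1)d
= -27 + (22-1)×-15
= -27 - 315
= -342

a_22 = -342


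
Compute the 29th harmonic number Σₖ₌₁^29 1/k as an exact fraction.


H_29 = 1/1 + 1/2 + 1/3 + ... + 1/29
= 9227046511387/2329089562800
≈ 3.9617

H_29 = 9227046511387/2329089562800 ≈ 3.9617


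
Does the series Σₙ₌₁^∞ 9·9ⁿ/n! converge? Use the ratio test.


aₙ = 9·9^n/n!
a_{n+1}/aₙ = 9^(n+1)/(n+1)! × n!/9^n  (constant 9 cancels)
= 9/(n+1)
L = lim(n→∞) 9/(n+1) = 0
L < 1 → series CONVERGES

Converges (ratio test: L = 0 < 1)


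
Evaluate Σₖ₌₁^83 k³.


n(n+1)/2 = 83×84/2 = 3486
Σk³ = 3486² = 12152196

Σk³ = 12152196


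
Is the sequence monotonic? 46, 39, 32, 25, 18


Differences: -7, -7, -7, -7
All differences < 0 → strictly DECREASING

Monotonically decreasing


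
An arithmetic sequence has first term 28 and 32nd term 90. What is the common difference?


d = (aₙ - a₁)/(n-1)
= (90 - 28)/(32-1)
= 62/31 = 2

d = 2


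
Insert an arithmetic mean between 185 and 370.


AM = (185 + 370)/2 = 555/2 = 277.5

AM = 277.5


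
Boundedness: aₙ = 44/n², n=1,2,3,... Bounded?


a₁ = 44, a₂ = 44/4, a₃ = 44/9, ...
0 < aₙ ≤ 44 for all n ≥ 1
The sequence IS bounded

Bounded (0 < aₙ ≤ 44)


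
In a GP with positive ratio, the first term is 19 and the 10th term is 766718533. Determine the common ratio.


r^(n-1) = aₙ/a₁
r^9 = 766718533/19 = 40353607
r = 40353607^(1/9)
= 7

r = 7


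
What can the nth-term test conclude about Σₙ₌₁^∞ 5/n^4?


lim(n→∞) 5/n^4 = 0
lim aₙ = 0 → nth-term test is INCONCLUSIVE
(Need other tests; this is actually a convergent p-series with p=4 > 1)

Inconclusive (lim aₙ = 0; need another test)


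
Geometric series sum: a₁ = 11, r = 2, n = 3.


Sₙ = 11×(2^3 - 1)/(2 - 1)
= 11×(8 - 1)/1
= 11×7/1
= 77

S_3 = 77


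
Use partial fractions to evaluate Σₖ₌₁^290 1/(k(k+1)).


1/(k(k+1)) = 1/k - 1/(k+1) (partial fractions)
Telescoping: Σ = 1 - 1/291 = 290/291

Sum = 290/291


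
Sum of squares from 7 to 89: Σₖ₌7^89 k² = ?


Σₖ₌7^89 k² = Σₖ₌₁^89 k² − Σₖ₌₁^6 k²
= 89·90·179/6 − 6·7·13/6
= 238965 − 91 = 238874

Σk² = 238874


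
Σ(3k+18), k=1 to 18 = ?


Σ(3k+18) = 3·Σk + 18·n
= 3·171 + 18·18
= 513 + 324 = 837

Σ = 837


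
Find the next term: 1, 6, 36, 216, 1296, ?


Pattern: geometric (r=6)
Terms: 1, 6, 36, 216, 1296
Next term = 7776

Next term = 7776


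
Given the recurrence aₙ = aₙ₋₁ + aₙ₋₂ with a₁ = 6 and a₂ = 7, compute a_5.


Computing iteratively: 6, 7, 13, 20, 33
a_5 = 33

a_5 = 33


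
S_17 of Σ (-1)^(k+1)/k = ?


S = 1 - 1/2 + 1/3 - 1/4 + 1/5 - 1/6 + 1/7 - 1/8 ± ...
= 0.7217
(Full series converges to +ln(2) ≈ +0.6931)

S_17 = 0.7217


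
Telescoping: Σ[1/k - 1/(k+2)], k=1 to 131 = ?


Telescoping with gap 2: two head and two tail terms survive.
= (1 + 1/2) - (1/132 + 1/133)
= 3/2 - 1/132 - 1/133 = 26069/17556

Sum = 26069/17556


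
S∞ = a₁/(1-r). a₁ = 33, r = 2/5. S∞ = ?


S∞ = a₁/(1-r) = 33/(1 - 2/5)
= 33/(3/5)
= 55

S∞ = 55


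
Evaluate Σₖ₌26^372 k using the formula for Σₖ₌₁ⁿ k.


Σₖ₌26^372 k = Σₖ₌₁^372 k − Σₖ₌₁^25 k
= 372·373/2 − 25·26/2
= 69378 − 325 = 69053

Σk = 69053


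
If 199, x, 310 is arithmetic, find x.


AM = (199 + 310)/2 = 509/2 = 254.5

AM = 254.5


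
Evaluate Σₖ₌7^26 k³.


Σₖ₌7^26 k³ = [26·27/2]² − [6·7/2]²
= 123201 − 441 = 122760

Σk³ = 122760


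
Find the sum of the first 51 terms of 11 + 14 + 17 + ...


aₙ = 11 + (51-1)×3 = 161
Sₙ = n(a₁+aₙ)/2 = 51×(11+161)/2
= 51×172/2 = 4386

S_51 = 4386


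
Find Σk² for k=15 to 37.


Σₖ₌15^37 k² = Σₖ₌₁^37 k² − Σₖ₌₁^14 k²
= 37·38·75/6 − 14·15·29/6
= 17575 − 1015 = 16560

Σk² = 16560


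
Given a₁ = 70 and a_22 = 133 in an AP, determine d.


d = (aₙ - a₁)/(n-1)
= (133 - 70)/(22-1)
= 63/21 = 3

d = 3


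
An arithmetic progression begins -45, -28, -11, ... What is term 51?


aₙ = a₁ + (n-1)d
= -45 + (51-1)×17
= -45 + 850
= 805

a_51 = 805


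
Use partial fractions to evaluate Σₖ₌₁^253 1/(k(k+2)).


1/(k(k+2)) = (1/2)·(1/k - 1/(k+2)) (partial fractions)
Telescoping: Σ = (1/2)·(1 + 1/2 - 1/254 - 1/255) = 48323/64770

Sum = 48323/64770


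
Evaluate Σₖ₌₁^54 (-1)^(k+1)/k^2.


S = 1 - 1/4 + 1/9 - 1/16 + 1/25 - 1/36 + 1/49 - 1/64 ± ...
= 0.8223
(Full series converges to +π²/12 ≈ +0.8225)

S_54 = 0.8223


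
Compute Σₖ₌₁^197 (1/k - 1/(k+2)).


Telescoping with gap 2: two head and two tail terms survive.
= (1 + 1/2) - (1/198 + 1/199)
= 3/2 - 1/198 - 1/199 = 29353/19701

Sum = 29353/19701


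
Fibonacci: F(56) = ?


Fibonacci sequence: 1, 1, 2, 3, 5, 8, 13, 21, 34, 55, 89, ...
F(56) = 225851433717

F(56) = 225851433717


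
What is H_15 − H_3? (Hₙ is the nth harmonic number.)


Σₖ₌4^15 1/k = 1/4 + 1/5 + 1/6 + ... + 1/15
= 535097/360360
≈ 1.4849

Sum = 535097/360360 ≈ 1.4849


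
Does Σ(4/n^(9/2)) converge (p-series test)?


p-series test: Σ c/n^p converges if p > 1, diverges if p ≤ 1 (constant c > 0 doesn't affect convergence).
p = 9/2
9/2 > 1 → CONVERGES

Converges (p = 9/2 > 1)


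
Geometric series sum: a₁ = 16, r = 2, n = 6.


Sₙ = 16×(2^6 - 1)/(2 - 1)
= 16×(64 - 1)/1
= 16×63/1
= 1008

S_6 = 1008


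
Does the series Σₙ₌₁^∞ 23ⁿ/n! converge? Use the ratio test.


aₙ = 23^n/n!
a_{n+1}/aₙ = 23^(n+1)/(n+1)! × n!/23^n
= 23/(n+1)
L = lim(n→∞) 23/(n+1) = 0
L < 1 → series CONVERGES

Converges (ratio test: L = 0 < 1)


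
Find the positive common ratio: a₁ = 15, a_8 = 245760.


r^(n-1) = aₙ/a₁
r^7 = 245760/15 = 16384
r = 16384^(1/7)
= 4

r = 4


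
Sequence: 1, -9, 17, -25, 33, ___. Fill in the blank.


Pattern: alternating sign, magnitude arithmetic (d=8)
Terms: 1, -9, 17, -25, 33
Next term = -41

Next term = -41


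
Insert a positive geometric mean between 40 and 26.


GM = √(40×26) = √1040 = 32.249

GM = 32.249


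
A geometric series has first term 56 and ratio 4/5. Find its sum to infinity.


S∞ = a₁/(1-r) = 56/(1 - 4/5)
= 56/(1/5)
= 280

S∞ = 280


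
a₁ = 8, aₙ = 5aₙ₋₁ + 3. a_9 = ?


Computing step by step:
a_1 = 8
a_2 = 43
a_3 = 218
a_4 = 1093
a_5 = 5468
a_6 = 27343
a_7 = 136718
a_8 = 683593
a_9 = 3417968


a_9 = 3417968


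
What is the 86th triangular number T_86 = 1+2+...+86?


n(n+1)/2 = 86×87/2 = 7482/2 = 3741

Σk = 3741


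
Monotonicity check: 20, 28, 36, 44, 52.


Differences: 8, 8, 8, 8
All differences > 0 → strictly INCREASING

Monotonically increasing


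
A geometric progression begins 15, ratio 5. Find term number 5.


aₙ = a₁·r^(n-1)
= 15×5^4
= 15×625
= 9375

a_5 = 9375


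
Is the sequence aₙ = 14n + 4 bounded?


aₙ = 14n + 4 → as n→∞, aₙ→∞
No finite upper bound exists
The sequence is UNBOUNDED

Unbounded (aₙ → ∞ as n → ∞)


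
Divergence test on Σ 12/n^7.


lim(n→∞) 12/n^7 = 0
lim aₙ = 0 → nth-term test is INCONCLUSIVE
(Need other tests; this is actually a convergent p-series with p=7 > 1)

Inconclusive (lim aₙ = 0; need another test)


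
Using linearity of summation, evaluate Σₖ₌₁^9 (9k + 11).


Σ(9k+11) = 9·Σk + 11·n
= 9·45 + 11·9
= 405 + 99 = 504

Σ = 504


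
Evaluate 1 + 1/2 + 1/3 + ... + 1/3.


H_3 = 1/1 + 1/2 + 1/3
= 11/6
≈ 1.8333

H_3 = 11/6 ≈ 1.8333


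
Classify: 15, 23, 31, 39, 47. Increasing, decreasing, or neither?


Differences: 8, 8, 8, 8
All differences > 0 → strictly INCREASING

Monotonically increasing


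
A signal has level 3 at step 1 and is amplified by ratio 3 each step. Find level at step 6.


aₙ = a₁·r^(n-1)
= 3×3^5
= 3×243
= 729

a_6 = 729


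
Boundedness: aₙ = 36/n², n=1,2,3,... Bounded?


a₁ = 36, a₂ = 36/4, a₃ = 36/9, ...
0 < aₙ ≤ 36 for all n ≥ 1
The sequence IS bounded

Bounded (0 < aₙ ≤ 36)


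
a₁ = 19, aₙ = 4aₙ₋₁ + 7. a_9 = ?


Computing step by step:
a_1 = 19
a_2 = 83
a_3 = 339
a_4 = 1363
a_5 = 5459
a_6 = 21843
a_7 = 87379
a_8 = 349523
a_9 = 1398099


a_9 = 1398099


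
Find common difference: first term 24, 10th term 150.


d = (aₙ - a₁)/(n-1)
= (150 - 24)/(10-1)
= 126/9 = 14

d = 14


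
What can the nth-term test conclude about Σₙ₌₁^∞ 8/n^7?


lim(n→∞) 8/n^7 = 0
lim aₙ = 0 → nth-term test is INCONCLUSIVE
(Need other tests; this is actually a convergent p-series with p=7 > 1)

Inconclusive (lim aₙ = 0; need another test)


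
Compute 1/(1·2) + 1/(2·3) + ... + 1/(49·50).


1/(k(k+1)) = 1/k - 1/(k+1) (partial fractions)
Telescoping: Σ = 1 - 1/50 = 49/50

Sum = 49/50


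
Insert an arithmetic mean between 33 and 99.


AM = (33 + 99)/2 = 132/2 = 66

AM = 66


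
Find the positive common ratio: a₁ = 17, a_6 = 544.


r^(n-1) = aₙ/a₁
r^5 = 544/17 = 32
r = 32^(1/5)
= 2

r = 2


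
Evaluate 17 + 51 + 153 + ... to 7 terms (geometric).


Sₙ = 17×(3^7 - 1)/(3 - 1)
= 17×(2187 - 1)/2
= 17×2186/2
= 18581

S_7 = 18581


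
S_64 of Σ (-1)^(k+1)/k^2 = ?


S = 1 - 1/4 + 1/9 - 1/16 + 1/25 - 1/36 + 1/49 - 1/64 ± ...
= 0.8223
(Full series converges to +π²/12 ≈ +0.8225)

S_64 = 0.8223


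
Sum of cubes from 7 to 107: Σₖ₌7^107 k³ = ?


Σₖ₌7^107 k³ = [107·108/2]² − [6·7/2]²
= 33385284 − 441 = 33384843

Σk³ = 33384843


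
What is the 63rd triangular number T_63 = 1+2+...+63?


n(n+1)/2 = 63×64/2 = 4032/2 = 2016

Σk = 2016


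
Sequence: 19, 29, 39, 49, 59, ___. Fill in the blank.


Pattern: arithmetic (d=10)
Terms: 19, 29, 39, 49, 59
Next term = 69

Next term = 69


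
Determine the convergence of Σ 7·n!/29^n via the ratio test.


aₙ = 7·n!/29^n
a_{n+1}/aₙ = (n+1)!/29^(n+1) × 29^n/n!  (constant 7 cancels)
= (n+1)/29
L = lim(n→∞) (n+1)/29 = ∞
L > 1 → series DIVERGES

Diverges (ratio test: L = ∞ > 1)


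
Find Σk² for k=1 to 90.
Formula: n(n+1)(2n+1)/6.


n = 90
n(n+1)(2n+1)/6 = 90×91×181/6
= 1482390/6 = 247065

Σk² = 247065


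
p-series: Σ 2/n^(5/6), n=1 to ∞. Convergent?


p-series test: Σ c/n^p converges if p > 1, diverges if p ≤ 1 (constant c > 0 doesn't affect convergence).
p = 5/6
5/6 ≤ 1 → DIVERGES

Diverges (p = 5/6 ≤ 1)


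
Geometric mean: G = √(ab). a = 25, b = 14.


GM = √(25×14) = √350 = 18.7083

GM = 18.7083


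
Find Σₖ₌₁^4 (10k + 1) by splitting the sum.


Σ(10k+1) = 10·Σk + 1·n
= 10·10 + 1·4
= 100 + 4 = 104

Σ = 104


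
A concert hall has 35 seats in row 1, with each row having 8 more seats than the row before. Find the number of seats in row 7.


aₙ = a₁ + (n-1)d
= 35 + (7-1)×8
= 35 + 48
= 83

a_7 = 83


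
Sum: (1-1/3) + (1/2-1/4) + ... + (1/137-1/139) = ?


Telescoping with gap 2: two head and two tail terms survive.
= (1 + 1/2) - (1/138 + 1/139)
= 3/2 - 1/138 - 1/139 = 14248/9591

Sum = 14248/9591


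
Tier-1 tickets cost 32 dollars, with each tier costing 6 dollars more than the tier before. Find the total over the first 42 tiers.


aₙ = 32 + (42-1)×6 = 278
Sₙ = n(a₁+aₙ)/2 = 42×(32+278)/2
= 42×310/2 = 6510

S_42 = 6510


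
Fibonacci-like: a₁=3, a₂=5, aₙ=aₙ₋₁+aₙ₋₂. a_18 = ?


Computing iteratively: 3, 5, 8, 13, 21, 34, 55, 89, 144, 233, 377, 610, ...
a_18 = 10946

a_18 = 10946


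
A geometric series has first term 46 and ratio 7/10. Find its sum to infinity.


S∞ = a₁/(1-r) = 46/(1 - 7/10)
= 46/(3/10)
= 460/3

S∞ = 460/3


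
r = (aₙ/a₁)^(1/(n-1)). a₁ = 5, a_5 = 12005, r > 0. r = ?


r^(n-1) = aₙ/a₁
r^4 = 12005/5 = 2401
r = 2401^(1/4)
= ±7; taking r > 0 gives r = 7

r = 7


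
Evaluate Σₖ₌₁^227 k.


n(n+1)/2 = 227×228/2 = 51756/2 = 25878

Σk = 25878


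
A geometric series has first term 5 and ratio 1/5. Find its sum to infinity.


S∞ = a₁/(1-r) = 5/(1 - 1/5)
= 5/(4/5)
= 25/4

S∞ = 25/4


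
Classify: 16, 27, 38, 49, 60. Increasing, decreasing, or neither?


Differences: 11, 11, 11, 11
All differences > 0 → strictly INCREASING

Monotonically increasing


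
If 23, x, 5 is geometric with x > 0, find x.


GM = √(23×5) = √115 = 10.7238

GM = 10.7238


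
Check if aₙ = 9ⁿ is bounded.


aₙ = 9ⁿ → as n→∞, aₙ→∞ (since base 9 > 1)
No finite upper bound exists
The sequence is UNBOUNDED

Unbounded (aₙ → ∞ as n → ∞)


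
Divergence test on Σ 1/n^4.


lim(n→∞) 1/n^4 = 0
lim aₙ = 0 → nth-term test is INCONCLUSIVE
(Need other tests; this is actually a convergent p-series with p=4 > 1)

Inconclusive (lim aₙ = 0; need another test)


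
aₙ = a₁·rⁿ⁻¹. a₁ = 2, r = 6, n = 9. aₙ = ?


aₙ = a₁·r^(n-1)
= 2×6^8
= 2×1679616
= 3359232

a_9 = 3359232


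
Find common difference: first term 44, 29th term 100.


d = (aₙ - a₁)/(n-1)
= (100 - 44)/(29-1)
= 56/28 = 2

d = 2


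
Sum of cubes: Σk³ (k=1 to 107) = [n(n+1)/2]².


n(n+1)/2 = 107×108/2 = 5778
Σk³ = 5778² = 33385284

Σk³ = 33385284


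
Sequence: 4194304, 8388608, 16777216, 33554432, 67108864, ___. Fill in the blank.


Pattern: powers of 2: 2ⁿ
Terms: 4194304, 8388608, 16777216, 33554432, 67108864
Next term = 134217728

Next term = 134217728


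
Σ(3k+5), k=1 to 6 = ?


Σ(3k+5) = 3·Σk + 5·n
= 3·21 + 5·6
= 63 + 30 = 93

Σ = 93


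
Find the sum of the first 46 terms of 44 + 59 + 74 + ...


aₙ = 44 + (46-1)×15 = 719
Sₙ = n(a₁+aₙ)/2 = 46×(44+719)/2
= 46×763/2 = 17549

S_46 = 17549


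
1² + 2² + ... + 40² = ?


n = 40
n(n+1)(2n+1)/6 = 40×41×81/6
= 132840/6 = 22140

Σk² = 22140


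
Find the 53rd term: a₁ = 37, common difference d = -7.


aₙ = a₁ + (n-1)d
= 37 + (53-1)×-7
= 37 - 364
= -327

a_53 = -327


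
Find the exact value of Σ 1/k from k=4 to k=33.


Σₖ₌4^33 1/k = 1/4 + 1/5 + 1/6 + ... + 1/33
= 29608831262749/13127595717600
≈ 2.2555

Sum = 29608831262749/13127595717600 ≈ 2.2555


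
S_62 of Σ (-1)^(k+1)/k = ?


S = 1 - 1/2 + 1/3 - 1/4 + 1/5 - 1/6 + 1/7 - 1/8 ± ...
= 0.6851
(Full series converges to +ln(2) ≈ +0.6931)

S_62 = 0.6851


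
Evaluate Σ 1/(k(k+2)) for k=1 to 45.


1/(k(k+2)) = (1/2)·(1/k - 1/(k+2)) (partial fractions)
Telescoping: Σ = (1/2)·(1 + 1/2 - 1/46 - 1/47) = 1575/2162

Sum = 1575/2162


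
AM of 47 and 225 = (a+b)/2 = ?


AM = (47 + 225)/2 = 272/2 = 136

AM = 136


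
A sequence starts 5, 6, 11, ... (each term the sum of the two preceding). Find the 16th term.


Computing iteratively: 5, 6, 11, 17, 28, 45, 73, 118, 191, 309, 500, 809, ...
a_16 = 5545

a_16 = 5545


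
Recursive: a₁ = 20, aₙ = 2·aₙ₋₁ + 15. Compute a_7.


Computing step by step:
a_1 = 20
a_2 = 55
a_3 = 125
a_4 = 265
a_5 = 545
a_6 = 1105
a_7 = 2225


a_7 = 2225


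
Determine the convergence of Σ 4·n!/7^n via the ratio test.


aₙ = 4·n!/7^n
a_{n+1}/aₙ = (n+1)!/7^(n+1) × 7^n/n!  (constant 4 cancels)
= (n+1)/7
L = lim(n→∞) (n+1)/7 = ∞
L > 1 → series DIVERGES

Diverges (ratio test: L = ∞ > 1)


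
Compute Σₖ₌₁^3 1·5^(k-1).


Sₙ = 1×(5^3 - 1)/(5 - 1)
= 1×(125 - 1)/4
= 1×124/4
= 31

S_3 = 31


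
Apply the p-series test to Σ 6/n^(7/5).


p-series test: Σ c/n^p converges if p > 1, diverges if p ≤ 1 (constant c > 0 doesn't affect convergence).
p = 7/5
7/5 > 1 → CONVERGES

Converges (p = 7/5 > 1)


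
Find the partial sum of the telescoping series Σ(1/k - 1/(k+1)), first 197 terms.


Telescoping: adjacent terms cancel.
= 1/1 - 1/198
= 1 - 1/198 = 197/198

Sum = 197/198


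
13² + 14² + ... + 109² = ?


Σₖ₌13^109 k² = Σₖ₌₁^109 k² − Σₖ₌₁^12 k²
= 109·110·219/6 − 12·13·25/6
= 437635 − 650 = 436985

Σk² = 436985


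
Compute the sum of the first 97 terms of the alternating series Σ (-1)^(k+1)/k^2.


S = 1 - 1/4 + 1/9 - 1/16 + 1/25 - 1/36 + 1/49 - 1/64 ± ...
= 0.8225
(Full series converges to +π²/12 ≈ +0.8225)

S_97 = 0.8225


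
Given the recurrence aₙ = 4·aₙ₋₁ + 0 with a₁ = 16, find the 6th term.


Computing step by step:
a_1 = 16
a_2 = 64
a_3 = 256
a_4 = 1024
a_5 = 4096
a_6 = 16384


a_6 = 16384


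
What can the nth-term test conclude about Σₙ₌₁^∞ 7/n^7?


lim(n→∞) 7/n^7 = 0
lim aₙ = 0 → nth-term test is INCONCLUSIVE
(Need other tests; this is actually a convergent p-series with p=7 > 1)

Inconclusive (lim aₙ = 0; need another test)


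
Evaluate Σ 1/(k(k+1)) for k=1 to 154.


1/(k(k+1)) = 1/k - 1/(k+1) (partial fractions)
Telescoping: Σ = 1 - 1/155 = 154/155

Sum = 154/155


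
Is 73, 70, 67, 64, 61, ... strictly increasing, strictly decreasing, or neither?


Differences: -3, -3, -3, -3
All differences < 0 → strictly DECREASING

Monotonically decreasing


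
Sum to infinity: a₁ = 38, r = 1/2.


S∞ = a₁/(1-r) = 38/(1 - 1/2)
= 38/(1/2)
= 76

S∞ = 76


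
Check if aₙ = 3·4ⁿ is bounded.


aₙ = 3·4ⁿ → as n→∞, aₙ→∞ (since base 4 > 1)
No finite upper bound exists
The sequence is UNBOUNDED

Unbounded (aₙ → ∞ as n → ∞)


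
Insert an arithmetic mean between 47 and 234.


AM = (47 + 234)/2 = 281/2 = 140.5

AM = 140.5


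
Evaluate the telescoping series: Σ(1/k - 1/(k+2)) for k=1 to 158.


Telescoping with gap 2: two head and two tail terms survive.
= (1 + 1/2) - (1/159 + 1/160)
= 3/2 - 1/159 - 1/160 = 37841/25440

Sum = 37841/25440


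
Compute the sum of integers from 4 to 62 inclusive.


Σₖ₌4^62 k = Σₖ₌₁^62 k − Σₖ₌₁^3 k
= 62·63/2 − 3·4/2
= 1953 − 6 = 1947

Σk = 1947


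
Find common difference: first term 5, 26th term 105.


d = (aₙ - a₁)/(n-1)
= (105 - 5)/(26-1)
= 100/25 = 4

d = 4


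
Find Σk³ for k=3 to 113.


Σₖ₌3^113 k³ = [113·114/2]² − [2·3/2]²
= 41486481 − 9 = 41486472

Σk³ = 41486472


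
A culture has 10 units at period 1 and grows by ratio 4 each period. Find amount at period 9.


aₙ = a₁·r^(n-1)
= 10×4^8
= 10×65536
= 655360

a_9 = 655360


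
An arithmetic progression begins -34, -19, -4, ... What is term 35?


aₙ = a₁ + (n-1)d
= -34 + (35-1)×15
= -34 + 510
= 476

a_35 = 476


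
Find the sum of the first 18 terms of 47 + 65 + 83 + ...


aₙ = 47 + (18-1)×18 = 353
Sₙ = n(a₁+aₙ)/2 = 18×(47+353)/2
= 18×400/2 = 3600

S_18 = 3600


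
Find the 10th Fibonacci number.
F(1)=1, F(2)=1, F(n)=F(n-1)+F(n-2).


Fibonacci sequence: 1, 1, 2, 3, 5, 8, 13, 21, 34, 55
F(10) = 55

F(10) = 55


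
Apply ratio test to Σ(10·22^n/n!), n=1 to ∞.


aₙ = 10·22^n/n!
a_{n+1}/aₙ = 22^(n+1)/(n+1)! × n!/22^n  (constant 10 cancels)
= 22/(n+1)
L = lim(n→∞) 22/(n+1) = 0
L < 1 → series CONVERGES

Converges (ratio test: L = 0 < 1)


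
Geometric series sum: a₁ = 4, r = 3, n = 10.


Sₙ = 4×(3^10 - 1)/(3 - 1)
= 4×(59049 - 1)/2
= 4×59048/2
= 118096

S_10 = 118096


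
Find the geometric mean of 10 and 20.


GM = √(10×20) = √200 = 14.1421

GM = 14.1421


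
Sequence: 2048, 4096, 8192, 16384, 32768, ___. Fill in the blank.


Pattern: powers of 2: 2ⁿ
Terms: 2048, 4096, 8192, 16384, 32768
Next term = 65536

Next term = 65536


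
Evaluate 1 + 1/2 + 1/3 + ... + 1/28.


H_28 = 1/1 + 1/2 + 1/3 + ... + 1/28
= 315404588903/80313433200
≈ 3.9272

H_28 = 315404588903/80313433200 ≈ 3.9272


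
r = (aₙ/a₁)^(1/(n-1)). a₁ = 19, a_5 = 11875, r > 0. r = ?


r^(n-1) = aₙ/a₁
r^4 = 11875/19 = 625
r = 625^(1/4)
= ±5; taking r > 0 gives r = 5

r = 5


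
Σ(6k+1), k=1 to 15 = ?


Σ(6k+1) = 6·Σk + 1·n
= 6·120 + 1·15
= 720 + 15 = 735

Σ = 735


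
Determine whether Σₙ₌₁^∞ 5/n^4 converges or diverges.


p-series test: Σ c/n^p converges if p > 1, diverges if p ≤ 1 (constant c > 0 doesn't affect convergence).
p = 4
4 > 1 → CONVERGES

Converges (p = 4 > 1)


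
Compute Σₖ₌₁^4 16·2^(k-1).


Sₙ = 16×(2^4 - 1)/(2 - 1)
= 16×(16 - 1)/1
= 16×15/1
= 240

S_4 = 240


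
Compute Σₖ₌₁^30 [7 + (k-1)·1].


aₙ = 7 + (30-1)×1 = 36
Sₙ = n(a₁+aₙ)/2 = 30×(7+36)/2
= 30×43/2 = 645

S_30 = 645


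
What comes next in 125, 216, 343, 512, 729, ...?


Pattern: perfect cubes: n³
Terms: 125, 216, 343, 512, 729
Next term = 1000

Next term = 1000


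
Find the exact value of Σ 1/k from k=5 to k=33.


Σₖ₌5^33 1/k = 1/5 + 1/6 + 1/7 + ... + 1/33
= 26326932333349/13127595717600
≈ 2.0055

Sum = 26326932333349/13127595717600 ≈ 2.0055


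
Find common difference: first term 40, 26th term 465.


d = (aₙ - a₁)/(n-1)
= (465 - 40)/(26-1)
= 425/25 = 17

d = 17


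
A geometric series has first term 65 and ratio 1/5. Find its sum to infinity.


S∞ = a₁/(1-r) = 65/(1 - 1/5)
= 65/(4/5)
= 325/4

S∞ = 325/4


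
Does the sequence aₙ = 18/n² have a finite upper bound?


a₁ = 18, a₂ = 18/4, a₃ = 18/9, ...
0 < aₙ ≤ 18 for all n ≥ 1
The sequence IS bounded

Bounded (0 < aₙ ≤ 18)


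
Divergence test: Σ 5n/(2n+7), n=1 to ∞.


lim(n→∞) 5n/(2n+7) = 5/2 = 5/2  (divide numerator and denominator by n)
lim aₙ = 5/2 ≠ 0 → series DIVERGES

Diverges (lim aₙ = 5/2 ≠ 0)


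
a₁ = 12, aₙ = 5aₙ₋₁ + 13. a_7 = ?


Computing step by step:
a_1 = 12
a_2 = 73
a_3 = 378
a_4 = 1903
a_5 = 9528
a_6 = 47653
a_7 = 238278


a_7 = 238278


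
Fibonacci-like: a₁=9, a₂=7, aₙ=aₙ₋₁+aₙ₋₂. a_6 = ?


Computing iteratively: 9, 7, 16, 23, 39, 62
a_6 = 62

a_6 = 62


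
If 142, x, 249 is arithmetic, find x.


AM = (142 + 249)/2 = 391/2 = 195.5

AM = 195.5


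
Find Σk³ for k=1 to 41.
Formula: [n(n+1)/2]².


n(n+1)/2 = 41×42/2 = 861
Σk³ = 861² = 741321

Σk³ = 741321


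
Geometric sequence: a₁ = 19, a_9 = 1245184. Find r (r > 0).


r^(n-1) = aₙ/a₁
r^8 = 1245184/19 = 65536
r = 65536^(1/8)
= ±4; taking r > 0 gives r = 4

r = 4


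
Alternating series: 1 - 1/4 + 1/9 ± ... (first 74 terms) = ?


S = 1 - 1/4 + 1/9 - 1/16 + 1/25 - 1/36 + 1/49 - 1/64 ± ...
= 0.8224
(Full series converges to +π²/12 ≈ +0.8225)

S_74 = 0.8224


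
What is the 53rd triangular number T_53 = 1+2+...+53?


n(n+1)/2 = 53×54/2 = 2862/2 = 1431

Σk = 1431


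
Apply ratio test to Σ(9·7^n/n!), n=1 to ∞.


aₙ = 9·7^n/n!
a_{n+1}/aₙ = 7^(n+1)/(n+1)! × n!/7^n  (constant 9 cancels)
= 7/(n+1)
L = lim(n→∞) 7/(n+1) = 0
L < 1 → series CONVERGES

Converges (ratio test: L = 0 < 1)


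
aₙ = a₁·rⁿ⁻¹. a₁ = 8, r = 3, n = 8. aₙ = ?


aₙ = a₁·r^(n-1)
= 8×3^7
= 8×2187
= 17496

a_8 = 17496


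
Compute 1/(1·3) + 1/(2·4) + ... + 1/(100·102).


1/(k(k+2)) = (1/2)·(1/k - 1/(k+2)) (partial fractions)
Telescoping: Σ = (1/2)·(1 + 1/2 - 1/101 - 1/102) = 7625/10302

Sum = 7625/10302


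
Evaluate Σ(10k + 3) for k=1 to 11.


Σ(10k+3) = 10·Σk + 3·n
= 10·66 + 3·11
= 660 + 33 = 693

Σ = 693


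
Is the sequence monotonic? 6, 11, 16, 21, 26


Differences: 5, 5, 5, 5
All differences > 0 → strictly INCREASING

Monotonically increasing


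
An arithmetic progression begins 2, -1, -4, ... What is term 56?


aₙ = a₁ + (n-1)d
= 2 + (56-1)×-3
= 2 - 165
= -163

a_56 = -163


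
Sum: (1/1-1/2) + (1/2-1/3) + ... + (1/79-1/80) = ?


Telescoping: adjacent terms cancel.
= 1/1 - 1/80
= 1 - 1/80 = 79/80

Sum = 79/80
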